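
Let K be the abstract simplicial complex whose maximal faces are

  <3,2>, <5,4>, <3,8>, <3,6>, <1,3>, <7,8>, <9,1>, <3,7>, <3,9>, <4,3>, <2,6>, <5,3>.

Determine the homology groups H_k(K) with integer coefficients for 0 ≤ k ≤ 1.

Fix the vertex order 1 < 2 < 3 < 4 < 5 < 6 < 7 < 8 < 9 and write every simplex with vertices in increasing order. Then dim K = 1 and the simplices of K are:

  0-simplices (9): [1], [2], [3], [4], [5], [6], [7], [8], [9]
  1-simplices (12): [1,3], [1,9], [2,3], [2,6], [3,4], [3,5], [3,6], [3,7], [3,8], [3,9], [4,5], [7,8]

giving chain groups C_0 ≅ Z^9, C_1 ≅ Z^12.

The boundary map ∂_1: C_1 → C_0 is given by ∂[p,q] = [q] − [p]. For instance
  ∂[7,8] = [8] − [7].
This gives a 9×12 integer matrix of rank 8; reducing to Smith normal form yields diagonal entries (1,1,1,1,1,1,1,1).

From H_k ≅ ker(∂_k) / im(∂_{k+1}) we obtain:

  H_0: rank C_0 − rank ∂_1 = 9 − 8 = 1, and the invariant factors of ∂_1 are all 1, so H_0 = Z.
  H_1: rank ker ∂_1 − rank ∂_2 = (12 − 8) − 0 = 4, and there is no ∂_2, so H_1 = Z^4.

H_0 = Z,  H_1 = Z^4.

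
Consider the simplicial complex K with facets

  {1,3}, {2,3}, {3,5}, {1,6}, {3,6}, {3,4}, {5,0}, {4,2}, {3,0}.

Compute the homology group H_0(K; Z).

H_0 ≅ Z.

Order the vertices as 0 < 1 < 2 < 3 < 4 < 5 < 6. Listing each simplex with vertices in this order, K has dimension 1 with simplices:

  0-simplices (7): [0], [1], [2], [3], [4], [5], [6]
  1-simplices (9): [0,3], [0,5], [1,3], [1,6], [2,3], [2,4], [3,4], [3,5], [3,6]

Hence C_0 ≅ Z^7, C_1 ≅ Z^9.

The boundary map ∂_1: C_1 → C_0 maps an edge to its endpoints' difference, ∂[p,q] = q − p.
This gives a 7×9 integer matrix of rank 6; reducing to Smith normal form yields diagonal entries (1,1,1,1,1,1).

Computing H_k = (kernel of ∂_k) / (image of ∂_{k+1}):

  H_0: rank C_0 − rank ∂_1 = 7 − 6 = 1, and the invariant factors of ∂_1 are all 1, so H_0 ≅ Z.

(K is a triangulation of a wedge of 3 circles.)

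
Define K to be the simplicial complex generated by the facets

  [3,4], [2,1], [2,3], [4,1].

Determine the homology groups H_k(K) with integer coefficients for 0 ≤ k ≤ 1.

H_0 = Z,  H_1 = Z.

Fix the vertex order 1 < 2 < 3 < 4 and write every simplex with vertices in increasing order. Then dim K = 1 and the simplices of K are:

  0-simplices (4): [1], [2], [3], [4]
  1-simplices (4): [1,2], [1,4], [2,3], [3,4]

so the chain groups are C_0 ≅ Z^4, C_1 ≅ Z^4.

The boundary map ∂_1: C_1 → C_0 is given by ∂[p,q] = [q] − [p].
This gives a 4×4 integer matrix of rank 3; reducing to Smith normal form yields diagonal entries (1,1,1).

From H_k ≅ ker(∂_k) / im(∂_{k+1}) we obtain:

  H_0: rank C_0 − rank ∂_1 = 4 − 3 = 1, and the invariant factors of ∂_1 are all 1, so H_0 ≅ Z.
  H_1: rank ker ∂_1 − rank ∂_2 = (4 − 3) − 0 = 1, and there is no ∂_2, so H_1 ≅ Z.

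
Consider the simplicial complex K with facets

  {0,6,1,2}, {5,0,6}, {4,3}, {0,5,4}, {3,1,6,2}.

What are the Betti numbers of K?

b_0 = 1, b_1 = 1, b_2 = 0, b_3 = 0.

Order the vertices as 0 < 1 < 2 < 3 < 4 < 5 < 6. Listing each simplex with vertices in this order, K has dimension 3 with simplices:

  0-simplices (7): [0], [1], [2], [3], [4], [5], [6]
  1-simplices (14): [0,1], [0,2], [0,4], [0,5], [0,6], [1,2], [1,3], [1,6], [2,3], [2,6], [3,4], [3,6], [4,5], [5,6]
  2-simplices (9): [0,1,2], [0,1,6], [0,2,6], [0,4,5], [0,5,6], [1,2,3], [1,2,6], [1,3,6], [2,3,6]
  3-simplices (2): [0,1,2,6], [1,2,3,6]

so the chain groups are C_0 ≅ Z^7, C_1 ≅ Z^14, C_2 ≅ Z^9, C_3 ≅ Z^2.

∂_1: C_1 → C_0 sends each edge [p,q] (with p < q) to q − p.
This gives a 7×14 integer matrix of rank 6; reducing to Smith normal form yields diagonal entries (1,1,1,1,1,1).

Boundary ∂_2: C_2 → C_1 maps a triangle to the signed sum of its edges. For instance
  ∂[0,2,6] = [2,6] − [0,6] + [0,2],
  ∂[1,2,3] = [2,3] − [1,3] + [1,2].
The resulting 14×9 matrix has rank 7, and its Smith normal form has invariant factors (1,1,1,1,1,1,1).

∂_3: C_3 → C_2 sends each 3-simplex σ to the alternating sum Σ_i (−1)^i (σ with its i-th vertex removed). For instance
  ∂[1,2,3,6] = [2,3,6] − [1,3,6] + [1,2,6] − [1,2,3],
  ∂[0,1,2,6] = [1,2,6] − [0,2,6] + [0,1,6] − [0,1,2].
As a 9×2 matrix over Z this has rank 2, with invariant factors (1,1).

Reading off H_k = ker ∂_k / im ∂_{k+1}:

  H_0: rank C_0 − rank ∂_1 = 7 − 6 = 1, and the invariant factors of ∂_1 are all 1, so H_0 = Z.
  H_1: rank ker ∂_1 − rank ∂_2 = (14 − 6) − 7 = 1, and the invariant factors of ∂_2 are all 1, so H_1 = Z.
  H_2: rank ker ∂_2 − rank ∂_3 = (9 − 7) − 2 = 0, and the invariant factors of ∂_3 are all 1, so H_2 = 0.
  H_3: rank ker ∂_3 − rank ∂_4 = (2 − 2) − 0 = 0, and there is no ∂_4, so H_3 = 0.

Hence the Betti numbers are b_0 = 1, b_1 = 1, b_2 = 0, b_3 = 0.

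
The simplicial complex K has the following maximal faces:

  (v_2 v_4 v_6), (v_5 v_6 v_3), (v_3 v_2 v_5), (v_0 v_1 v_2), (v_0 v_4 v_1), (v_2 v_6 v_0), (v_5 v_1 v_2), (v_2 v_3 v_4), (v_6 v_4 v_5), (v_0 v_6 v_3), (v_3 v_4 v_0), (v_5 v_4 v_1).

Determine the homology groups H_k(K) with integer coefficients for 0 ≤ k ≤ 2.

K has 7 vertices, 18 edges, 12 triangles.
rank ∂_0 = 0, rank ∂_1 = 6 ⇒ b_0 = 7 − 0 − 6 = 1; all invariant factors of ∂_1 are 1 so no torsion. So H_0 = Z.
rank ∂_1 = 6, rank ∂_2 = 12 ⇒ b_1 = 18 − 6 − 12 = 0; ∂_2 has invariant factor(s) [2] giving torsion. So H_1 = Z/2Z.
rank ∂_2 = 12, rank ∂_3 = 0 ⇒ b_2 = 12 − 12 − 0 = 0. So H_2 = 0.

H_0 ≅ Z,  H_1 ≅ Z/2Z,  H_2 = 0.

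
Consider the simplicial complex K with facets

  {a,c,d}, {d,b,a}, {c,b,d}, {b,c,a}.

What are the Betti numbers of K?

Order the vertices as a < b < c < d. Listing each simplex with vertices in this order, K has dimension 2 with simplices:

  0-simplices (4): a, b, c, d
  1-simplices (6): ab, ac, ad, bc, bd, cd
  2-simplices (4): abc, abd, acd, bcd

giving chain groups C_0 ≅ Z^4, C_1 ≅ Z^6, C_2 ≅ Z^4.

∂_1: C_1 → C_0 maps an edge to its endpoints' difference, ∂[p,q] = q − p.
This gives a 4×6 integer matrix of rank 3; reducing to Smith normal form yields diagonal entries (1,1,1).

∂_2: C_2 → C_1 maps a triangle to the signed sum of its edges. For instance
  ∂bcd = cd − bd + bc,
  ∂acd = cd − ad + ac.
The 6×4 boundary matrix has rank 3 and Smith normal form diag(1,1,1).

Now H_k = ker ∂_k / im ∂_{k+1}, so:

  H_0: rank C_0 − rank ∂_1 = 4 − 3 = 1, and the invariant factors of ∂_1 are all 1, so H_0 = Z.
  H_1: rank ker ∂_1 − rank ∂_2 = (6 − 3) − 3 = 0, and the invariant factors of ∂_2 are all 1, so H_1 = 0.
  H_2: rank ker ∂_2 − rank ∂_3 = (4 − 3) − 0 = 1, and there is no ∂_3, so H_2 = Z.

As a check, the Euler characteristic is 4 − 6 + 4 = 2, which agrees with 1 − 0 + 1 = 2.

Hence the Betti numbers are b_0 = 1, b_1 = 0, b_2 = 1.

b_0 = 1, b_1 = 0, b_2 = 1.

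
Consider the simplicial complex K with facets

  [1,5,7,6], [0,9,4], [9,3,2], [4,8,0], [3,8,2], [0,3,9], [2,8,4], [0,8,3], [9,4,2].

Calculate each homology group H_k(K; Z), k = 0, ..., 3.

H_0 = Z^2,  H_1 = 0,  H_2 = Z,  H_3 = 0.

Take the total order 0 < 1 < 2 < 3 < 4 < 5 < 6 < 7 < 8 < 9 on the vertex set. Then K (dimension 3) consists of the simplices:

  0-simplices (10): [0], [1], [2], [3], [4], [5], [6], [7], [8], [9]
  1-simplices (18): [0,3], [0,4], [0,8], [0,9], [1,5], [1,6], [1,7], [2,3], [2,4], [2,8], [2,9], [3,8], [3,9], [4,8], [4,9], [5,6], [5,7], [6,7]
  2-simplices (12): [0,3,8], [0,3,9], [0,4,8], [0,4,9], [1,5,6], [1,5,7], [1,6,7], [2,3,8], [2,3,9], [2,4,8], [2,4,9], [5,6,7]
  3-simplices (1): [1,5,6,7]

giving chain groups C_0 ≅ Z^10, C_1 ≅ Z^18, C_2 ≅ Z^12, C_3 ≅ Z^1.

The boundary map ∂_1: C_1 → C_0 maps an edge to its endpoints' difference, ∂[p,q] = q − p.
As a 10×18 matrix over Z this has rank 8, with invariant factors (1,1,1,1,1,1,1,1).

Boundary ∂_2: C_2 → C_1 sends each 2-simplex [p,q,r] to [q,r] − [p,r] + [p,q]. For instance
  ∂[2,3,9] = [3,9] − [2,9] + [2,3],
  ∂[1,5,6] = [5,6] − [1,6] + [1,5].
This gives a 18×12 integer matrix of rank 10; reducing to Smith normal form yields diagonal entries (1,1,1,1,1,1,1,1,1,1).

Boundary ∂_3: C_3 → C_2 sends each 3-simplex σ to the alternating sum Σ_i (−1)^i (σ with its i-th vertex removed). For instance
  ∂[1,5,6,7] = [5,6,7] − [1,6,7] + [1,5,7] − [1,5,6].
As a 12×1 matrix over Z this has rank 1, with invariant factors (1).

Computing H_k = (kernel of ∂_k) / (image of ∂_{k+1}):

  H_0: rank C_0 − rank ∂_1 = 10 − 8 = 2, and the invariant factors of ∂_1 are all 1, so H_0 ≅ Z^2.
  H_1: rank ker ∂_1 − rank ∂_2 = (18 − 8) − 10 = 0, and the invariant factors of ∂_2 are all 1, so H_1 ≅ 0.
  H_2: rank ker ∂_2 − rank ∂_3 = (12 − 10) − 1 = 1, and the invariant factors of ∂_3 are all 1, so H_2 ≅ Z.
  H_3: rank ker ∂_3 − rank ∂_4 = (1 − 1) − 0 = 0, and there is no ∂_4, so H_3 ≅ 0.

(K is a triangulation of the disjoint union of the 2-sphere S^2 and the 3-simplex.)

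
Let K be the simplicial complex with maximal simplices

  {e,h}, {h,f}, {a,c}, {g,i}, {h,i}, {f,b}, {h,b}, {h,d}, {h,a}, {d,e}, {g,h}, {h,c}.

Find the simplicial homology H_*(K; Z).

H_0 ≅ Z,  H_1 ≅ Z^4.

Take the total order a < b < c < d < e < f < g < h < i on the vertex set. Then K (dimension 1) consists of the simplices:

  0-simplices (9): a, b, c, d, e, f, g, h, i
  1-simplices (12): ac, ah, bf, bh, ch, de, dh, eh, fh, gh, gi, hi

giving chain groups C_0 ≅ Z^9, C_1 ≅ Z^12.

∂_1: C_1 → C_0 maps an edge to its endpoints' difference, ∂[p,q] = q − p.
The 9×12 boundary matrix has rank 8 and Smith normal form diag(1,1,1,1,1,1,1,1).

Now H_k = ker ∂_k / im ∂_{k+1}, so:

  H_0: rank C_0 − rank ∂_1 = 9 − 8 = 1, and the invariant factors of ∂_1 are all 1, so H_0 ≅ Z.
  H_1: rank ker ∂_1 − rank ∂_2 = (12 − 8) − 0 = 4, and there is no ∂_2, so H_1 ≅ Z^4.

(K is a triangulation of a wedge of 4 circles.)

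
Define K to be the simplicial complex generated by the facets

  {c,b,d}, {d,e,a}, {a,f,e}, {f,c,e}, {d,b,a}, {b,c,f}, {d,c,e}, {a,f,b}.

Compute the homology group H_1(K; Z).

Order the vertices as a < b < c < d < e < f. Listing each simplex with vertices in this order, K has dimension 2 with simplices:

  0-simplices (6): a, b, c, d, e, f
  1-simplices (12): ab, ad, ae, af, bc, bd, bf, cd, ce, cf, de, ef
  2-simplices (8): abd, abf, ade, aef, bcd, bcf, cde, cef

Hence C_0 ≅ Z^6, C_1 ≅ Z^12, C_2 ≅ Z^8.

Boundary ∂_1: C_1 → C_0 is given by ∂[p,q] = [q] − [p].
As a 6×12 matrix over Z this has rank 5, with invariant factors (1,1,1,1,1).

Boundary ∂_2: C_2 → C_1 acts by ∂[p,q,r] = [q,r] − [p,r] + [p,q]. For instance
  ∂cde = de − ce + cd,
  ∂ade = de − ae + ad.
As a 12×8 matrix over Z this has rank 7, with invariant factors (1,1,1,1,1,1,1).

Now H_k = ker ∂_k / im ∂_{k+1}, so:

  H_1: rank ker ∂_1 − rank ∂_2 = (12 − 5) − 7 = 0, and the invariant factors of ∂_2 are all 1, so H_1 ≅ 0.

H_1 ≅ 0.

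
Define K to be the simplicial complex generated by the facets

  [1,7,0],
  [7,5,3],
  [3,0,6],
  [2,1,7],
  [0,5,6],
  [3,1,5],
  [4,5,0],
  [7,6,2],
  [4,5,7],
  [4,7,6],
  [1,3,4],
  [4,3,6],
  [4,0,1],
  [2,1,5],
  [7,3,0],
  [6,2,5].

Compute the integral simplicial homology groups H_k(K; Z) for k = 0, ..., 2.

Order the vertices as 0 < 1 < 2 < 3 < 4 < 5 < 6 < 7. Listing each simplex with vertices in this order, K has dimension 2 with simplices:

  0-simplices (8): [0], [1], [2], [3], [4], [5], [6], [7]
  1-simplices (24): (24 of them)
  2-simplices (16): [0,1,4], [0,1,7], [0,3,6], [0,3,7], [0,4,5], [0,5,6], [1,2,5], [1,2,7], [1,3,4], [1,3,5], [2,5,6], [2,6,7], [3,4,6], [3,5,7], [4,5,7], [4,6,7]

giving chain groups C_0 ≅ Z^8, C_1 ≅ Z^24, C_2 ≅ Z^16.

∂_1: C_1 → C_0 sends each edge [p,q] (with p < q) to q − p.
This gives a 8×24 integer matrix of rank 7; reducing to Smith normal form yields diagonal entries (1,1,1,1,1,1,1).

The boundary map ∂_2: C_2 → C_1 acts by ∂[p,q,r] = [q,r] − [p,r] + [p,q]. For instance
  ∂[4,6,7] = [6,7] − [4,7] + [4,6],
  ∂[3,5,7] = [5,7] − [3,7] + [3,5].
The 24×16 boundary matrix has rank 15 and Smith normal form diag(1,1,1,1,1,1,1,1,1,1,1,1,1,1,1).

Now H_k = ker ∂_k / im ∂_{k+1}, so:

  H_0: rank C_0 − rank ∂_1 = 8 − 7 = 1, and the invariant factors of ∂_1 are all 1, so H_0 = Z.
  H_1: rank ker ∂_1 − rank ∂_2 = (24 − 7) − 15 = 2, and the invariant factors of ∂_2 are all 1, so H_1 = Z^2.
  H_2: rank ker ∂_2 − rank ∂_3 = (16 − 15) − 0 = 1, and there is no ∂_3, so H_2 = Z.

As a check, the Euler characteristic is 8 − 24 + 16 = 0, which agrees with 1 − 2 + 1 = 0.

H_0 ≅ Z,  H_1 ≅ Z^2,  H_2 ≅ Z.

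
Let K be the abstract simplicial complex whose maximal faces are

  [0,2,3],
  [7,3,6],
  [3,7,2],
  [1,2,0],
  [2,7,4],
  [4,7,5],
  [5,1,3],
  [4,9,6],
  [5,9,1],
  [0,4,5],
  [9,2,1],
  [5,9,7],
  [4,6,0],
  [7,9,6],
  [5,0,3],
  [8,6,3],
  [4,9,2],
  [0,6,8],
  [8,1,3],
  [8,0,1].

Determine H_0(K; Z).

K has 10 vertices, 30 edges, 20 triangles.
rank ∂_0 = 0, rank ∂_1 = 9 ⇒ b_0 = 10 − 0 − 9 = 1; all invariant factors of ∂_1 are 1 so no torsion. So H_0 ≅ Z.

H_0 ≅ Z.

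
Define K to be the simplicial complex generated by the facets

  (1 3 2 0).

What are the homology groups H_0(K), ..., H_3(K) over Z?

H_0 ≅ Z,  H_1 = 0,  H_2 = 0,  H_3 = 0.

Order the vertices as 0 < 1 < 2 < 3. Listing each simplex with vertices in this order, K has dimension 3 with simplices:

  0-simplices (4): [0], [1], [2], [3]
  1-simplices (6): [0,1], [0,2], [0,3], [1,2], [1,3], [2,3]
  2-simplices (4): [0,1,2], [0,1,3], [0,2,3], [1,2,3]
  3-simplices (1): [0,1,2,3]

Hence C_0 ≅ Z^4, C_1 ≅ Z^6, C_2 ≅ Z^4, C_3 ≅ Z^1.

∂_1: C_1 → C_0 maps an edge to its endpoints' difference, ∂[p,q] = q − p.
The 4×6 boundary matrix has rank 3 and Smith normal form diag(1,1,1).

The boundary map ∂_2: C_2 → C_1 maps a triangle to the signed sum of its edges. For instance
  ∂[1,2,3] = [2,3] − [1,3] + [1,2],
  ∂[0,1,2] = [1,2] − [0,2] + [0,1].
As a 6×4 matrix over Z this has rank 3, with invariant factors (1,1,1).

The boundary map ∂_3: C_3 → C_2 sends each 3-simplex σ to the alternating sum Σ_i (−1)^i (σ with its i-th vertex removed). For instance
  ∂[0,1,2,3] = [1,2,3] − [0,2,3] + [0,1,3] − [0,1,2].
As a 4×1 matrix over Z this has rank 1, with invariant factors (1).

Now H_k = ker ∂_k / im ∂_{k+1}, so:

  H_0: rank C_0 − rank ∂_1 = 4 − 3 = 1, and the invariant factors of ∂_1 are all 1, so H_0 ≅ Z.
  H_1: rank ker ∂_1 − rank ∂_2 = (6 − 3) − 3 = 0, and the invariant factors of ∂_2 are all 1, so H_1 ≅ 0.
  H_2: rank ker ∂_2 − rank ∂_3 = (4 − 3) − 1 = 0, and the invariant factors of ∂_3 are all 1, so H_2 ≅ 0.
  H_3: rank ker ∂_3 − rank ∂_4 = (1 − 1) − 0 = 0, and there is no ∂_4, so H_3 ≅ 0.

As a check, the Euler characteristic is 4 − 6 + 4 − 1 = 1, which agrees with 1 − 0 + 0 − 0 = 1.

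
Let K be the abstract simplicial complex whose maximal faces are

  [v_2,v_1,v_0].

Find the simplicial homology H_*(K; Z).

Take the total order v_0 < v_1 < v_2 on the vertex set. Then K (dimension 2) consists of the simplices:

  0-simplices (3): [v_0], [v_1], [v_2]
  1-simplices (3): [v_0,v_1], [v_0,v_2], [v_1,v_2]
  2-simplices (1): [v_0,v_1,v_2]

so the chain groups are C_0 ≅ Z^3, C_1 ≅ Z^3, C_2 ≅ Z^1.

Boundary ∂_1: C_1 → C_0 sends each edge [p,q] (with p < q) to q − p.
As a 3×3 matrix over Z this has rank 2, with invariant factors (1,1).

Boundary ∂_2: C_2 → C_1 maps a triangle to the signed sum of its edges. For instance
  ∂[v_0,v_1,v_2] = [v_1,v_2] − [v_0,v_2] + [v_0,v_1].
As a 3×1 matrix over Z this has rank 1, with invariant factors (1).

From H_k ≅ ker(∂_k) / im(∂_{k+1}) we obtain:

  H_0: rank C_0 − rank ∂_1 = 3 − 2 = 1, and the invariant factors of ∂_1 are all 1, so H_0 ≅ Z.
  H_1: rank ker ∂_1 − rank ∂_2 = (3 − 2) − 1 = 0, and the invariant factors of ∂_2 are all 1, so H_1 ≅ 0.
  H_2: rank ker ∂_2 − rank ∂_3 = (1 − 1) − 0 = 0, and there is no ∂_3, so H_2 ≅ 0.

(K is a triangulation of the 2-simplex.)

H_0 ≅ Z,  H_1 = 0,  H_2 = 0.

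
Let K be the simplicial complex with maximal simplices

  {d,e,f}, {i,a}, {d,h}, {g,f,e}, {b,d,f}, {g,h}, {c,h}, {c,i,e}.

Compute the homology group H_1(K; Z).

H_1 = Z^2.

K has 9 vertices, 14 edges, 4 triangles.
rank ∂_1 = 8, rank ∂_2 = 4 ⇒ b_1 = 14 − 8 − 4 = 2; all invariant factors of ∂_2 are 1 so no torsion. So H_1 ≅ Z^2.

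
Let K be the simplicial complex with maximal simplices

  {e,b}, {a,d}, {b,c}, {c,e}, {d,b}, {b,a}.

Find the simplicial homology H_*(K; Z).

Fix the vertex order a < b < c < d < e and write every simplex with vertices in increasing order. Then dim K = 1 and the simplices of K are:

  0-simplices (5): a, b, c, d, e
  1-simplices (6): ab, ad, bc, bd, be, ce

so the chain groups are C_0 ≅ Z^5, C_1 ≅ Z^6.

The boundary map ∂_1: C_1 → C_0 maps an edge to its endpoints' difference, ∂[p,q] = q − p. For instance
  ∂ad = d − a.
As a 5×6 matrix over Z this has rank 4, with invariant factors (1,1,1,1).

From H_k ≅ ker(∂_k) / im(∂_{k+1}) we obtain:

  H_0: rank C_0 − rank ∂_1 = 5 − 4 = 1, and the invariant factors of ∂_1 are all 1, so H_0 = Z.
  H_1: rank ker ∂_1 − rank ∂_2 = (6 − 4) − 0 = 2, and there is no ∂_2, so H_1 = Z^2.

H_0 = Z,  H_1 = Z^2.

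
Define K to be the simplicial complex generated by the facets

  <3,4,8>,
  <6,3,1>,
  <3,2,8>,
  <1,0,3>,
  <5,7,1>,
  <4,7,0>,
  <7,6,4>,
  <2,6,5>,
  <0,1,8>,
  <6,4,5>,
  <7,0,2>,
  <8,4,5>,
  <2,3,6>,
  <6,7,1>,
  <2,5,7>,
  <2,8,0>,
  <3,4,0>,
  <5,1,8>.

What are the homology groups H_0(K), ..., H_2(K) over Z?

H_0 ≅ Z,  H_1 ≅ Z ⊕ Z/2Z,  H_2 = 0.

Fix the vertex order 0 < 1 < 2 < 3 < 4 < 5 < 6 < 7 < 8 and write every simplex with vertices in increasing order. Then dim K = 2 and the simplices of K are:

  0-simplices (9): [0], [1], [2], [3], [4], [5], [6], [7], [8]
  1-simplices (27): (27 of them)
  2-simplices (18): [0,1,3], [0,1,8], [0,2,7], [0,2,8], [0,3,4], [0,4,7], [1,3,6], [1,5,7], [1,5,8], [1,6,7], [2,3,6], [2,3,8], [2,5,6], [2,5,7], [3,4,8], [4,5,6], [4,5,8], [4,6,7]

so the chain groups are C_0 ≅ Z^9, C_1 ≅ Z^27, C_2 ≅ Z^18.

∂_1: C_1 → C_0 is given by ∂[p,q] = [q] − [p].
As a 9×27 matrix over Z this has rank 8, with invariant factors (1,1,1,1,1,1,1,1).

∂_2: C_2 → C_1 maps a triangle to the signed sum of its edges. For instance
  ∂[0,4,7] = [4,7] − [0,7] + [0,4],
  ∂[4,6,7] = [6,7] − [4,7] + [4,6].
As a 27×18 matrix over Z this has rank 18, with invariant factors (1,1,1,1,1,1,1,1,1,1,1,1,1,1,1,1,1,2).

Reading off H_k = ker ∂_k / im ∂_{k+1}:

  H_0: rank C_0 − rank ∂_1 = 9 − 8 = 1, and the invariant factors of ∂_1 are all 1, so H_0 ≅ Z.
  H_1: rank ker ∂_1 − rank ∂_2 = (27 − 8) − 18 = 1, and ∂_2 has invariant factor 2 > 1, so H_1 ≅ Z ⊕ Z/2Z.
  H_2: rank ker ∂_2 − rank ∂_3 = (18 − 18) − 0 = 0, and there is no ∂_3, so H_2 ≅ 0.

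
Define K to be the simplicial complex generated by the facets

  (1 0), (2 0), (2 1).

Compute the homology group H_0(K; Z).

H_0 = Z.

Fix the vertex order 0 < 1 < 2 and write every simplex with vertices in increasing order. Then dim K = 1 and the simplices of K are:

  0-simplices (3): [0], [1], [2]
  1-simplices (3): [0,1], [0,2], [1,2]

so the chain groups are C_0 ≅ Z^3, C_1 ≅ Z^3.

Boundary ∂_1: C_1 → C_0 is given by ∂[p,q] = [q] − [p]. For instance
  ∂[0,2] = [2] − [0].
The resulting 3×3 matrix has rank 2, and its Smith normal form has invariant factors (1,1).

Reading off H_k = ker ∂_k / im ∂_{k+1}:

  H_0: rank C_0 − rank ∂_1 = 3 − 2 = 1, and the invariant factors of ∂_1 are all 1, so H_0 ≅ Z.

(K is a triangulation of the circle S^1.)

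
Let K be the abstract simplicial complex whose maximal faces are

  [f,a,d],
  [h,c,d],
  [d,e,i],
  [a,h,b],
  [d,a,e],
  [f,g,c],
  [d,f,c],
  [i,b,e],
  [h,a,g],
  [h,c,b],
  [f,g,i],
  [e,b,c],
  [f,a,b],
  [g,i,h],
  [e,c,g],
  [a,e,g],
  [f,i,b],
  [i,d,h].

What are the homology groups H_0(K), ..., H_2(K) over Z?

H_0 ≅ Z,  H_1 ≅ Z^2,  H_2 ≅ Z.

Order the vertices as a < b < c < d < e < f < g < h < i. Listing each simplex with vertices in this order, K has dimension 2 with simplices:

  0-simplices (9): a, b, c, d, e, f, g, h, i
  1-simplices (27): ab, ad, ae, af, ag, ah, bc, be, bf, bh, bi, cd, ce, cf, cg, ch, de, df, dh, di, eg, ei, fg, fi, gh, gi, hi
  2-simplices (18): abf, abh, ade, adf, aeg, agh, bce, bch, bei, bfi, cdf, cdh, ceg, cfg, dei, dhi, fgi, ghi

so the chain groups are C_0 ≅ Z^9, C_1 ≅ Z^27, C_2 ≅ Z^18.

Boundary ∂_1: C_1 → C_0 sends each edge [p,q] (with p < q) to q − p. For instance
  ∂cg = g − c.
The resulting 9×27 matrix has rank 8, and its Smith normal form has invariant factors (1,1,1,1,1,1,1,1).

Boundary ∂_2: C_2 → C_1 acts by ∂[p,q,r] = [q,r] − [p,r] + [p,q]. For instance
  ∂bfi = fi − bi + bf,
  ∂dhi = hi − di + dh.
The 27×18 boundary matrix has rank 17 and Smith normal form diag(1,1,1,1,1,1,1,1,1,1,1,1,1,1,1,1,1).

Reading off H_k = ker ∂_k / im ∂_{k+1}:

  H_0: rank C_0 − rank ∂_1 = 9 − 8 = 1, and the invariant factors of ∂_1 are all 1, so H_0 ≅ Z.
  H_1: rank ker ∂_1 − rank ∂_2 = (27 − 8) − 17 = 2, and the invariant factors of ∂_2 are all 1, so H_1 ≅ Z^2.
  H_2: rank ker ∂_2 − rank ∂_3 = (18 − 17) − 0 = 1, and there is no ∂_3, so H_2 ≅ Z.

As a check, the Euler characteristic is 9 − 27 + 18 = 0, which agrees with 1 − 2 + 1 = 0.
(K is a triangulation of the torus T^2.)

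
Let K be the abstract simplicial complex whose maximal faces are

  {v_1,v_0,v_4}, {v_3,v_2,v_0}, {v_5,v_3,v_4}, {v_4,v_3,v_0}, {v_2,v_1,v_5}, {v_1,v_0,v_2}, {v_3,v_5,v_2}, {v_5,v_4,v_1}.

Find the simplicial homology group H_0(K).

H_0 ≅ Z.

K has 6 vertices, 12 edges, 8 triangles.
rank ∂_0 = 0, rank ∂_1 = 5 ⇒ b_0 = 6 − 0 − 5 = 1; all invariant factors of ∂_1 are 1 so no torsion. So H_0 = Z.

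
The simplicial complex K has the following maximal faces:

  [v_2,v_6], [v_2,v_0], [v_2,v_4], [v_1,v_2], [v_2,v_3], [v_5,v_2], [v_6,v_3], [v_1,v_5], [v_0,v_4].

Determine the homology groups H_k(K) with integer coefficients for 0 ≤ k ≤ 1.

Take the total order v_0 < v_1 < v_2 < v_3 < v_4 < v_5 < v_6 on the vertex set. Then K (dimension 1) consists of the simplices:

  0-simplices (7): [v_0], [v_1], [v_2], [v_3], [v_4], [v_5], [v_6]
  1-simplices (9): [v_0,v_2], [v_0,v_4], [v_1,v_2], [v_1,v_5], [v_2,v_3], [v_2,v_4], [v_2,v_5], [v_2,v_6], [v_3,v_6]

Hence C_0 ≅ Z^7, C_1 ≅ Z^9.

The boundary map ∂_1: C_1 → C_0 sends each edge [p,q] (with p < q) to q − p. For instance
  ∂[v_2,v_3] = [v_3] − [v_2].
This gives a 7×9 integer matrix of rank 6; reducing to Smith normal form yields diagonal entries (1,1,1,1,1,1).

Reading off H_k = ker ∂_k / im ∂_{k+1}:

  H_0: rank C_0 − rank ∂_1 = 7 − 6 = 1, and the invariant factors of ∂_1 are all 1, so H_0 = Z.
  H_1: rank ker ∂_1 − rank ∂_2 = (9 − 6) − 0 = 3, and there is no ∂_2, so H_1 = Z^3.

H_0 ≅ Z,  H_1 ≅ Z^3.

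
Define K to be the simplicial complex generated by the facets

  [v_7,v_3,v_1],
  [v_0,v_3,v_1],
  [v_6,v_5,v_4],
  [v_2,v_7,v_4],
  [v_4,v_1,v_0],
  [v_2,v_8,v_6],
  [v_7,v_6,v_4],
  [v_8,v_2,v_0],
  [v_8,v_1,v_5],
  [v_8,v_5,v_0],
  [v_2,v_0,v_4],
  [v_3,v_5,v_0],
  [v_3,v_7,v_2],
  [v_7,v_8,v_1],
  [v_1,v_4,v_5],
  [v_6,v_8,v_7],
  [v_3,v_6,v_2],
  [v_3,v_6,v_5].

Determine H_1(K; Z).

We work with the vertex ordering v_0 < v_1 < v_2 < v_3 < v_4 < v_5 < v_6 < v_7 < v_8. The simplices of K, each written with vertices in increasing order, are:

  0-simplices (9): [v_0], [v_1], [v_2], [v_3], [v_4], [v_5], [v_6], [v_7], [v_8]
  1-simplices (27): (27 of them)
  2-simplices (18): (18 of them)

so the chain groups are C_0 ≅ Z^9, C_1 ≅ Z^27, C_2 ≅ Z^18.

The boundary map ∂_1: C_1 → C_0 sends each edge [p,q] (with p < q) to q − p. For instance
  ∂[v_6,v_8] = [v_8] − [v_6].
The resulting 9×27 matrix has rank 8, and its Smith normal form has invariant factors (1,1,1,1,1,1,1,1).

Boundary ∂_2: C_2 → C_1 maps a triangle to the signed sum of its edges. For instance
  ∂[v_2,v_6,v_8] = [v_6,v_8] − [v_2,v_8] + [v_2,v_6],
  ∂[v_0,v_1,v_4] = [v_1,v_4] − [v_0,v_4] + [v_0,v_1].
As a 27×18 matrix over Z this has rank 18, with invariant factors (1,1,1,1,1,1,1,1,1,1,1,1,1,1,1,1,1,2).

From H_k ≅ ker(∂_k) / im(∂_{k+1}) we obtain:

  H_1: rank ker ∂_1 − rank ∂_2 = (27 − 8) − 18 = 1, and ∂_2 has invariant factor 2 > 1, so H_1 ≅ Z ⊕ Z/2.

H_1 ≅ Z ⊕ Z/2.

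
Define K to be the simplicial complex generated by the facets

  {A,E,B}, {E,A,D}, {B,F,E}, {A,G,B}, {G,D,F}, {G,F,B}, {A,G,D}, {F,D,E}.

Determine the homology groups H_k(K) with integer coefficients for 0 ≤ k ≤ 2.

H_0 ≅ Z,  H_1 = 0,  H_2 ≅ Z.

Take the total order A < B < D < E < F < G on the vertex set. Then K (dimension 2) consists of the simplices:

  0-simplices (6): A, B, D, E, F, G
  1-simplices (12): AB, AD, AE, AG, BE, BF, BG, DE, DF, DG, EF, FG
  2-simplices (8): ABE, ABG, ADE, ADG, BEF, BFG, DEF, DFG

so the chain groups are C_0 ≅ Z^6, C_1 ≅ Z^12, C_2 ≅ Z^8.

∂_1: C_1 → C_0 maps an edge to its endpoints' difference, ∂[p,q] = q − p. For instance
  ∂BE = E − B.
This gives a 6×12 integer matrix of rank 5; reducing to Smith normal form yields diagonal entries (1,1,1,1,1).

The boundary map ∂_2: C_2 → C_1 acts by ∂[p,q,r] = [q,r] − [p,r] + [p,q]. For instance
  ∂BEF = EF − BF + BE,
  ∂BFG = FG − BG + BF.
The resulting 12×8 matrix has rank 7, and its Smith normal form has invariant factors (1,1,1,1,1,1,1).

Reading off H_k = ker ∂_k / im ∂_{k+1}:

  H_0: rank C_0 − rank ∂_1 = 6 − 5 = 1, and the invariant factors of ∂_1 are all 1, so H_0 ≅ Z.
  H_1: rank ker ∂_1 − rank ∂_2 = (12 − 5) − 7 = 0, and the invariant factors of ∂_2 are all 1, so H_1 ≅ 0.
  H_2: rank ker ∂_2 − rank ∂_3 = (8 − 7) − 0 = 1, and there is no ∂_3, so H_2 ≅ Z.

As a check, the Euler characteristic is 6 − 12 + 8 = 2, which agrees with 1 − 0 + 1 = 2.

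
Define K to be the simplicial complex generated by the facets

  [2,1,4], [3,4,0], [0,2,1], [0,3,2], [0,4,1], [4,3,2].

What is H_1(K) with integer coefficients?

H_1 = 0.

Take the total order 0 < 1 < 2 < 3 < 4 on the vertex set. Then K (dimension 2) consists of the simplices:

  0-simplices (5): [0], [1], [2], [3], [4]
  1-simplices (9): [0,1], [0,2], [0,3], [0,4], [1,2], [1,4], [2,3], [2,4], [3,4]
  2-simplices (6): [0,1,2], [0,1,4], [0,2,3], [0,3,4], [1,2,4], [2,3,4]

Hence C_0 ≅ Z^5, C_1 ≅ Z^9, C_2 ≅ Z^6.

Boundary ∂_1: C_1 → C_0 is given by ∂[p,q] = [q] − [p].
The 5×9 boundary matrix has rank 4 and Smith normal form diag(1,1,1,1).

The boundary map ∂_2: C_2 → C_1 sends each 2-simplex [p,q,r] to [q,r] − [p,r] + [p,q]. For instance
  ∂[2,3,4] = [3,4] − [2,4] + [2,3],
  ∂[0,1,2] = [1,2] − [0,2] + [0,1].
This gives a 9×6 integer matrix of rank 5; reducing to Smith normal form yields diagonal entries (1,1,1,1,1).

From H_k ≅ ker(∂_k) / im(∂_{k+1}) we obtain:

  H_1: rank ker ∂_1 − rank ∂_2 = (9 − 4) − 5 = 0, and the invariant factors of ∂_2 are all 1, so H_1 = 0.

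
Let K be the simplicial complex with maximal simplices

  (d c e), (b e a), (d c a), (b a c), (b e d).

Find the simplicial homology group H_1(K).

H_1 = Z.

Take the total order a < b < c < d < e on the vertex set. Then K (dimension 2) consists of the simplices:

  0-simplices (5): a, b, c, d, e
  1-simplices (10): ab, ac, ad, ae, bc, bd, be, cd, ce, de
  2-simplices (5): abc, abe, acd, bde, cde

giving chain groups C_0 ≅ Z^5, C_1 ≅ Z^10, C_2 ≅ Z^5.

Boundary ∂_1: C_1 → C_0 is given by ∂[p,q] = [q] − [p]. For instance
  ∂bd = d − b.
The 5×10 boundary matrix has rank 4 and Smith normal form diag(1,1,1,1).

∂_2: C_2 → C_1 acts by ∂[p,q,r] = [q,r] − [p,r] + [p,q]. For instance
  ∂cde = de − ce + cd,
  ∂abe = be − ae + ab.
As a 10×5 matrix over Z this has rank 5, with invariant factors (1,1,1,1,1).

Reading off H_k = ker ∂_k / im ∂_{k+1}:

  H_1: rank ker ∂_1 − rank ∂_2 = (10 − 4) − 5 = 1, and the invariant factors of ∂_2 are all 1, so H_1 ≅ Z.

(K is a triangulation of the Möbius band.)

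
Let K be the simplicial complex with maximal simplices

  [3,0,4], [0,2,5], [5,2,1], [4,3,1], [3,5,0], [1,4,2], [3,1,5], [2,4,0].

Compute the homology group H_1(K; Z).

H_1 = 0.

Order the vertices as 0 < 1 < 2 < 3 < 4 < 5. Listing each simplex with vertices in this order, K has dimension 2 with simplices:

  0-simplices (6): [0], [1], [2], [3], [4], [5]
  1-simplices (12): [0,2], [0,3], [0,4], [0,5], [1,2], [1,3], [1,4], [1,5], [2,4], [2,5], [3,4], [3,5]
  2-simplices (8): [0,2,4], [0,2,5], [0,3,4], [0,3,5], [1,2,4], [1,2,5], [1,3,4], [1,3,5]

Hence C_0 ≅ Z^6, C_1 ≅ Z^12, C_2 ≅ Z^8.

The boundary map ∂_1: C_1 → C_0 maps an edge to its endpoints' difference, ∂[p,q] = q − p. For instance
  ∂[2,4] = [4] − [2].
The 6×12 boundary matrix has rank 5 and Smith normal form diag(1,1,1,1,1).

Boundary ∂_2: C_2 → C_1 sends each 2-simplex [p,q,r] to [q,r] − [p,r] + [p,q]. For instance
  ∂[1,2,4] = [2,4] − [1,4] + [1,2],
  ∂[0,3,4] = [3,4] − [0,4] + [0,3].
As a 12×8 matrix over Z this has rank 7, with invariant factors (1,1,1,1,1,1,1).

From H_k ≅ ker(∂_k) / im(∂_{k+1}) we obtain:

  H_1: rank ker ∂_1 − rank ∂_2 = (12 − 5) − 7 = 0, and the invariant factors of ∂_2 are all 1, so H_1 = 0.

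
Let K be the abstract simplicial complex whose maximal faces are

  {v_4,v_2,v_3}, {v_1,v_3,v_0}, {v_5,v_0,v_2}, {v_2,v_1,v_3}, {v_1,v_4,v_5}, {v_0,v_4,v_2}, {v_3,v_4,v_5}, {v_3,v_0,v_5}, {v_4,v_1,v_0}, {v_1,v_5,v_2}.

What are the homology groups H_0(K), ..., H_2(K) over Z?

H_0 = Z,  H_1 = Z/2,  H_2 = 0.

We work with the vertex ordering v_0 < v_1 < v_2 < v_3 < v_4 < v_5. The simplices of K, each written with vertices in increasing order, are:

  0-simplices (6): [v_0], [v_1], [v_2], [v_3], [v_4], [v_5]
  1-simplices (15): (15 of them)
  2-simplices (10): [v_0,v_1,v_3], [v_0,v_1,v_4], [v_0,v_2,v_4], [v_0,v_2,v_5], [v_0,v_3,v_5], [v_1,v_2,v_3], [v_1,v_2,v_5], [v_1,v_4,v_5], [v_2,v_3,v_4], [v_3,v_4,v_5]

so the chain groups are C_0 ≅ Z^6, C_1 ≅ Z^15, C_2 ≅ Z^10.

∂_1: C_1 → C_0 is given by ∂[p,q] = [q] − [p]. For instance
  ∂[v_1,v_2] = [v_2] − [v_1].
The resulting 6×15 matrix has rank 5, and its Smith normal form has invariant factors (1,1,1,1,1).

∂_2: C_2 → C_1 maps a triangle to the signed sum of its edges. For instance
  ∂[v_3,v_4,v_5] = [v_4,v_5] − [v_3,v_5] + [v_3,v_4],
  ∂[v_1,v_4,v_5] = [v_4,v_5] − [v_1,v_5] + [v_1,v_4].
This gives a 15×10 integer matrix of rank 10; reducing to Smith normal form yields diagonal entries (1,1,1,1,1,1,1,1,1,2).

From H_k ≅ ker(∂_k) / im(∂_{k+1}) we obtain:

  H_0: rank C_0 − rank ∂_1 = 6 − 5 = 1, and the invariant factors of ∂_1 are all 1, so H_0 = Z.
  H_1: rank ker ∂_1 − rank ∂_2 = (15 − 5) − 10 = 0, and ∂_2 has invariant factor 2 > 1, so H_1 = Z/2.
  H_2: rank ker ∂_2 − rank ∂_3 = (10 − 10) − 0 = 0, and there is no ∂_3, so H_2 = 0.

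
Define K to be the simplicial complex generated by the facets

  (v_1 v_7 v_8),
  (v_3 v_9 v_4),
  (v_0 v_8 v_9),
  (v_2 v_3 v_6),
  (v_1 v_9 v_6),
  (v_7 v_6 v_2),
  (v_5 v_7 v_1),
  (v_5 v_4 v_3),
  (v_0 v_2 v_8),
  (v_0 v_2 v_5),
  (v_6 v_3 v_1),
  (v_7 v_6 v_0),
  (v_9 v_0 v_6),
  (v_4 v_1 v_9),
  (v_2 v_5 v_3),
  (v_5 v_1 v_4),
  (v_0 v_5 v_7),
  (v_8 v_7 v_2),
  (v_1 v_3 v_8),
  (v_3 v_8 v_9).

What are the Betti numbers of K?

Take the total order v_0 < v_1 < v_2 < v_3 < v_4 < v_5 < v_6 < v_7 < v_8 < v_9 on the vertex set. Then K (dimension 2) consists of the simplices:

  0-simplices (10): [v_0], [v_1], [v_2], [v_3], [v_4], [v_5], [v_6], [v_7], [v_8], [v_9]
  1-simplices (30): (30 of them)
  2-simplices (20): (20 of them)

so the chain groups are C_0 ≅ Z^10, C_1 ≅ Z^30, C_2 ≅ Z^20.

The boundary map ∂_1: C_1 → C_0 maps an edge to its endpoints' difference, ∂[p,q] = q − p.
This gives a 10×30 integer matrix of rank 9; reducing to Smith normal form yields diagonal entries (1,1,1,1,1,1,1,1,1).

∂_2: C_2 → C_1 acts by ∂[p,q,r] = [q,r] − [p,r] + [p,q]. For instance
  ∂[v_0,v_8,v_9] = [v_8,v_9] − [v_0,v_9] + [v_0,v_8],
  ∂[v_1,v_3,v_6] = [v_3,v_6] − [v_1,v_6] + [v_1,v_3].
The resulting 30×20 matrix has rank 20, and its Smith normal form has invariant factors (1,1,1,1,1,1,1,1,1,1,1,1,1,1,1,1,1,1,1,2).

From H_k ≅ ker(∂_k) / im(∂_{k+1}) we obtain:

  H_0: rank C_0 − rank ∂_1 = 10 − 9 = 1, and the invariant factors of ∂_1 are all 1, so H_0 ≅ Z.
  H_1: rank ker ∂_1 − rank ∂_2 = (30 − 9) − 20 = 1, and ∂_2 has invariant factor 2 > 1, so H_1 ≅ Z ⊕ Z/2Z.
  H_2: rank ker ∂_2 − rank ∂_3 = (20 − 20) − 0 = 0, and there is no ∂_3, so H_2 ≅ 0.

Hence the Betti numbers are b_0 = 1, b_1 = 1, b_2 = 0.

b_0 = 1, b_1 = 1, b_2 = 0.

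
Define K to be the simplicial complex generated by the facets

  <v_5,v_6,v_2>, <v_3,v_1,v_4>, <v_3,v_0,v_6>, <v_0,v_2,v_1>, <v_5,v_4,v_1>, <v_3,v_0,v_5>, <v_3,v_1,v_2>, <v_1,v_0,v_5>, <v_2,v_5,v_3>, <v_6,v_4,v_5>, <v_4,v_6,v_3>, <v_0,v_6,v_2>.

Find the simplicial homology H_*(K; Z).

H_0 ≅ Z,  H_1 ≅ Z/2Z,  H_2 = 0.

Take the total order v_0 < v_1 < v_2 < v_3 < v_4 < v_5 < v_6 on the vertex set. Then K (dimension 2) consists of the simplices:

  0-simplices (7): [v_0], [v_1], [v_2], [v_3], [v_4], [v_5], [v_6]
  1-simplices (18): (18 of them)
  2-simplices (12): (12 of them)

giving chain groups C_0 ≅ Z^7, C_1 ≅ Z^18, C_2 ≅ Z^12.

The boundary map ∂_1: C_1 → C_0 sends each edge [p,q] (with p < q) to q − p. For instance
  ∂[v_2,v_5] = [v_5] − [v_2].
The resulting 7×18 matrix has rank 6, and its Smith normal form has invariant factors (1,1,1,1,1,1).

∂_2: C_2 → C_1 acts by ∂[p,q,r] = [q,r] − [p,r] + [p,q]. For instance
  ∂[v_0,v_2,v_6] = [v_2,v_6] − [v_0,v_6] + [v_0,v_2],
  ∂[v_2,v_3,v_5] = [v_3,v_5] − [v_2,v_5] + [v_2,v_3].
As a 18×12 matrix over Z this has rank 12, with invariant factors (1,1,1,1,1,1,1,1,1,1,1,2).

Now H_k = ker ∂_k / im ∂_{k+1}, so:

  H_0: rank C_0 − rank ∂_1 = 7 − 6 = 1, and the invariant factors of ∂_1 are all 1, so H_0 = Z.
  H_1: rank ker ∂_1 − rank ∂_2 = (18 − 6) − 12 = 0, and ∂_2 has invariant factor 2 > 1, so H_1 = Z/2Z.
  H_2: rank ker ∂_2 − rank ∂_3 = (12 − 12) − 0 = 0, and there is no ∂_3, so H_2 = 0.

As a check, the Euler characteristic is 7 − 18 + 12 = 1, which agrees with 1 − 0 + 0 = 1.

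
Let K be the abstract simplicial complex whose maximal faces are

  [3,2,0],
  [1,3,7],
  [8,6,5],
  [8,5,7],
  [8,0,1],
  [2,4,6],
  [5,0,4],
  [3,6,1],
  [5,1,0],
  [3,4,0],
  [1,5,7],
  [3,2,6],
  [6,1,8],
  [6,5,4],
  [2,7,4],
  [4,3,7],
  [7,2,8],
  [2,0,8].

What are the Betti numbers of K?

b_0 = 1, b_1 = 1, b_2 = 0.

Take the total order 0 < 1 < 2 < 3 < 4 < 5 < 6 < 7 < 8 on the vertex set. Then K (dimension 2) consists of the simplices:

  0-simplices (9): [0], [1], [2], [3], [4], [5], [6], [7], [8]
  1-simplices (27): (27 of them)
  2-simplices (18): [0,1,5], [0,1,8], [0,2,3], [0,2,8], [0,3,4], [0,4,5], [1,3,6], [1,3,7], [1,5,7], [1,6,8], [2,3,6], [2,4,6], [2,4,7], [2,7,8], [3,4,7], [4,5,6], [5,6,8], [5,7,8]

Hence C_0 ≅ Z^9, C_1 ≅ Z^27, C_2 ≅ Z^18.

∂_1: C_1 → C_0 maps an edge to its endpoints' difference, ∂[p,q] = q − p. For instance
  ∂[3,7] = [7] − [3].
The resulting 9×27 matrix has rank 8, and its Smith normal form has invariant factors (1,1,1,1,1,1,1,1).

Boundary ∂_2: C_2 → C_1 acts by ∂[p,q,r] = [q,r] − [p,r] + [p,q]. For instance
  ∂[5,6,8] = [6,8] − [5,8] + [5,6],
  ∂[2,7,8] = [7,8] − [2,8] + [2,7].
The resulting 27×18 matrix has rank 18, and its Smith normal form has invariant factors (1,1,1,1,1,1,1,1,1,1,1,1,1,1,1,1,1,2).

Reading off H_k = ker ∂_k / im ∂_{k+1}:

  H_0: rank C_0 − rank ∂_1 = 9 − 8 = 1, and the invariant factors of ∂_1 are all 1, so H_0 = Z.
  H_1: rank ker ∂_1 − rank ∂_2 = (27 − 8) − 18 = 1, and ∂_2 has invariant factor 2 > 1, so H_1 = Z ⊕ Z/2.
  H_2: rank ker ∂_2 − rank ∂_3 = (18 − 18) − 0 = 0, and there is no ∂_3, so H_2 = 0.

As a check, the Euler characteristic is 9 − 27 + 18 = 0, which agrees with 1 − 1 + 0 = 0.

Hence the Betti numbers are b_0 = 1, b_1 = 1, b_2 = 0.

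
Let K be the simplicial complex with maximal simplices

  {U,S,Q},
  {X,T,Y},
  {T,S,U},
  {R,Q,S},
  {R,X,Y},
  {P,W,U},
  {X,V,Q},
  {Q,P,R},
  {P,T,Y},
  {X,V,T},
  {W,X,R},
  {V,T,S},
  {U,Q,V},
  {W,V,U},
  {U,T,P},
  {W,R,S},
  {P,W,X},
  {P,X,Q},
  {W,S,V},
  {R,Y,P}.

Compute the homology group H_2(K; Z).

Order the vertices as P < Q < R < S < T < U < V < W < X < Y. Listing each simplex with vertices in this order, K has dimension 2 with simplices:

  0-simplices (10): P, Q, R, S, T, U, V, W, X, Y
  1-simplices (30): PQ, PR, PT, PU, PW, PX, PY, QR, QS, QU, QV, QX, RS, RW, RX, RY, ST, SU, SV, SW, TU, TV, TX, TY, UV, UW, VW, VX, WX, XY
  2-simplices (20): PQR, PQX, PRY, PTU, PTY, PUW, PWX, QRS, QSU, QUV, QVX, RSW, RWX, RXY, STU, STV, SVW, TVX, TXY, UVW

giving chain groups C_0 ≅ Z^10, C_1 ≅ Z^30, C_2 ≅ Z^20.

∂_1: C_1 → C_0 is given by ∂[p,q] = [q] − [p].
This gives a 10×30 integer matrix of rank 9; reducing to Smith normal form yields diagonal entries (1,1,1,1,1,1,1,1,1).

∂_2: C_2 → C_1 acts by ∂[p,q,r] = [q,r] − [p,r] + [p,q]. For instance
  ∂STV = TV − SV + ST,
  ∂RXY = XY − RY + RX.
This gives a 30×20 integer matrix of rank 20; reducing to Smith normal form yields diagonal entries (1,1,1,1,1,1,1,1,1,1,1,1,1,1,1,1,1,1,1,2).

From H_k ≅ ker(∂_k) / im(∂_{k+1}) we obtain:

  H_2: rank ker ∂_2 − rank ∂_3 = (20 − 20) − 0 = 0, and there is no ∂_3, so H_2 = 0.

H_2 = 0.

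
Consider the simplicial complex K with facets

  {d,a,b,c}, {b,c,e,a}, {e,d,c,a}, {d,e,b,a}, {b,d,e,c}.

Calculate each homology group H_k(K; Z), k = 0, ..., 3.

H_0 ≅ Z,  H_1 = 0,  H_2 = 0,  H_3 ≅ Z.

We work with the vertex ordering a < b < c < d < e. The simplices of K, each written with vertices in increasing order, are:

  0-simplices (5): a, b, c, d, e
  1-simplices (10): ab, ac, ad, ae, bc, bd, be, cd, ce, de
  2-simplices (10): abc, abd, abe, acd, ace, ade, bcd, bce, bde, cde
  3-simplices (5): abcd, abce, abde, acde, bcde

so the chain groups are C_0 ≅ Z^5, C_1 ≅ Z^10, C_2 ≅ Z^10, C_3 ≅ Z^5.

∂_1: C_1 → C_0 maps an edge to its endpoints' difference, ∂[p,q] = q − p.
The 5×10 boundary matrix has rank 4 and Smith normal form diag(1,1,1,1).

Boundary ∂_2: C_2 → C_1 acts by ∂[p,q,r] = [q,r] − [p,r] + [p,q]. For instance
  ∂bde = de − be + bd,
  ∂bcd = cd − bd + bc.
The resulting 10×10 matrix has rank 6, and its Smith normal form has invariant factors (1,1,1,1,1,1).

Boundary ∂_3: C_3 → C_2 sends each 3-simplex σ to the alternating sum Σ_i (−1)^i (σ with its i-th vertex removed). For instance
  ∂abce = bce − ace + abe − abc,
  ∂abcd = bcd − acd + abd − abc.
This gives a 10×5 integer matrix of rank 4; reducing to Smith normal form yields diagonal entries (1,1,1,1).

Reading off H_k = ker ∂_k / im ∂_{k+1}:

  H_0: rank C_0 − rank ∂_1 = 5 − 4 = 1, and the invariant factors of ∂_1 are all 1, so H_0 = Z.
  H_1: rank ker ∂_1 − rank ∂_2 = (10 − 4) − 6 = 0, and the invariant factors of ∂_2 are all 1, so H_1 = 0.
  H_2: rank ker ∂_2 − rank ∂_3 = (10 − 6) − 4 = 0, and the invariant factors of ∂_3 are all 1, so H_2 = 0.
  H_3: rank ker ∂_3 − rank ∂_4 = (5 − 4) − 0 = 1, and there is no ∂_4, so H_3 = Z.

As a check, the Euler characteristic is 5 − 10 + 10 − 5 = 0, which agrees with 1 − 0 + 0 − 1 = 0.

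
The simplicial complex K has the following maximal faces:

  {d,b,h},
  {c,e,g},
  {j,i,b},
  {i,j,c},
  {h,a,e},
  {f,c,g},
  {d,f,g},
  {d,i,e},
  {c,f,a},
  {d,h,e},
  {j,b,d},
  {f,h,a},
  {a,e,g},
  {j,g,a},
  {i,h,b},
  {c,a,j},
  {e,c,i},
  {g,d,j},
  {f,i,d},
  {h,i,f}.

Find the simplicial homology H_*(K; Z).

Take the total order a < b < c < d < e < f < g < h < i < j on the vertex set. Then K (dimension 2) consists of the simplices:

  0-simplices (10): a, b, c, d, e, f, g, h, i, j
  1-simplices (30): ac, ae, af, ag, ah, aj, bd, bh, bi, bj, ce, cf, cg, ci, cj, de, df, dg, dh, di, dj, eg, eh, ei, fg, fh, fi, gj, hi, ij
  2-simplices (20): acf, acj, aeg, aeh, afh, agj, bdh, bdj, bhi, bij, ceg, cei, cfg, cij, deh, dei, dfg, dfi, dgj, fhi

giving chain groups C_0 ≅ Z^10, C_1 ≅ Z^30, C_2 ≅ Z^20.

Boundary ∂_1: C_1 → C_0 maps an edge to its endpoints' difference, ∂[p,q] = q − p.
The resulting 10×30 matrix has rank 9, and its Smith normal form has invariant factors (1,1,1,1,1,1,1,1,1).

The boundary map ∂_2: C_2 → C_1 sends each 2-simplex [p,q,r] to [q,r] − [p,r] + [p,q]. For instance
  ∂cei = ei − ci + ce,
  ∂acj = cj − aj + ac.
The resulting 30×20 matrix has rank 20, and its Smith normal form has invariant factors (1,1,1,1,1,1,1,1,1,1,1,1,1,1,1,1,1,1,1,2).

Computing H_k = (kernel of ∂_k) / (image of ∂_{k+1}):

  H_0: rank C_0 − rank ∂_1 = 10 − 9 = 1, and the invariant factors of ∂_1 are all 1, so H_0 = Z.
  H_1: rank ker ∂_1 − rank ∂_2 = (30 − 9) − 20 = 1, and ∂_2 has invariant factor 2 > 1, so H_1 = Z ⊕ Z/2.
  H_2: rank ker ∂_2 − rank ∂_3 = (20 − 20) − 0 = 0, and there is no ∂_3, so H_2 = 0.

H_0 ≅ Z,  H_1 ≅ Z ⊕ Z/2,  H_2 = 0.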